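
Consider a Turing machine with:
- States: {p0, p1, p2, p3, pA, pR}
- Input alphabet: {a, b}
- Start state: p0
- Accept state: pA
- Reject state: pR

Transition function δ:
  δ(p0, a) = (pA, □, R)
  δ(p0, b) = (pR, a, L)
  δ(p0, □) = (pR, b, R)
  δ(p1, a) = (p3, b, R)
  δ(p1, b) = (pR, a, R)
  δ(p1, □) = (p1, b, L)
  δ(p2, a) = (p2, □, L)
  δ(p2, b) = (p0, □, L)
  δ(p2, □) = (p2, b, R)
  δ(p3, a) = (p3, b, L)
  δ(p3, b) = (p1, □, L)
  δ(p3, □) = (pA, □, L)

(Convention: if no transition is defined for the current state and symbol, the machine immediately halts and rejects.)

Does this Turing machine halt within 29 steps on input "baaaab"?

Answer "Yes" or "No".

Execution trace:
Initial: [p0]baaaab
Step 1: δ(p0, b) = (pR, a, L) → [pR]□aaaaab

The machine reaches the reject state pR and halts.
The machine halted after 1 step (within the 29-step bound).

Answer: Yes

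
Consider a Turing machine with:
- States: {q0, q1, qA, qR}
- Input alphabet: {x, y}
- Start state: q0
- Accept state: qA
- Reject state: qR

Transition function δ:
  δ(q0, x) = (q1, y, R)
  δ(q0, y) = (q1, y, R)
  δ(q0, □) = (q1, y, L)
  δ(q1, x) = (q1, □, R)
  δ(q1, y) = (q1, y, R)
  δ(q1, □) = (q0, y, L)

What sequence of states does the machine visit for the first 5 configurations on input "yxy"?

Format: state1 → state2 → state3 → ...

Execution trace:
Initial: [q0]yxy
Step 1: δ(q0, y) = (q1, y, R) → y[q1]xy
Step 2: δ(q1, x) = (q1, □, R) → y□[q1]y
Step 3: δ(q1, y) = (q1, y, R) → y□y[q1]□
Step 4: δ(q1, □) = (q0, y, L) → y□[q0]yy

State sequence: q0 → q1 → q1 → q1 → q0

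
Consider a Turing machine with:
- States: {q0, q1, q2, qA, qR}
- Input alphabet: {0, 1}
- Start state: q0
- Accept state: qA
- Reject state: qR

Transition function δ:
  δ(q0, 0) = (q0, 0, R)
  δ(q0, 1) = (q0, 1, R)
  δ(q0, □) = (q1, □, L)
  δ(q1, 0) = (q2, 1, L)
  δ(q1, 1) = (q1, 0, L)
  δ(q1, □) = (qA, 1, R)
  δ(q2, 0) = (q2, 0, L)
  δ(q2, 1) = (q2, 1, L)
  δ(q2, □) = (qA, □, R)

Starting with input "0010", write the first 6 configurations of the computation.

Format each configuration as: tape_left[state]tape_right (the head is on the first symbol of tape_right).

Transitions applied:
Step 1: δ(q0, 0) = (q0, 0, R)
Step 2: δ(q0, 0) = (q0, 0, R)
Step 3: δ(q0, 1) = (q0, 1, R)
Step 4: δ(q0, 0) = (q0, 0, R)
Step 5: δ(q0, □) = (q1, □, L)

The first 6 configurations are:
[q0]0010 ⊢ 0[q0]010 ⊢ 00[q0]10 ⊢ 001[q0]0 ⊢ 0010[q0]□ ⊢ 001[q1]0□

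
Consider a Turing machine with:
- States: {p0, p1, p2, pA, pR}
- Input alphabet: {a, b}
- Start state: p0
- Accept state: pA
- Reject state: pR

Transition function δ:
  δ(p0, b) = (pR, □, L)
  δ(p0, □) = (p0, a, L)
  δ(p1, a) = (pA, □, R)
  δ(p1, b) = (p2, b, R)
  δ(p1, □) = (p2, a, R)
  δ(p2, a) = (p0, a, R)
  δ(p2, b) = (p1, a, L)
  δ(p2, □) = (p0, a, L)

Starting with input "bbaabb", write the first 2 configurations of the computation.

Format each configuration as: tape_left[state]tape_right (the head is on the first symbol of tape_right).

Transitions applied:
Step 1: δ(p0, b) = (pR, □, L)

The first 2 configurations are:
[p0]bbaabb ⊢ [pR]□□baabb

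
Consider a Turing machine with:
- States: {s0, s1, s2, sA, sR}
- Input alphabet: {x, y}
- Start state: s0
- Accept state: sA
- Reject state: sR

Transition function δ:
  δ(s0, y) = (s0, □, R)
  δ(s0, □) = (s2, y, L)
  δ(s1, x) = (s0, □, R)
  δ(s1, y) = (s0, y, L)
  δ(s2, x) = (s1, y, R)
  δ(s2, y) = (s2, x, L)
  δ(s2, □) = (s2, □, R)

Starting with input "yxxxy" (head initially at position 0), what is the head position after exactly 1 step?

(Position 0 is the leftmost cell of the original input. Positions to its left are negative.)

Execution trace (head position shown):
Step 0: [s0]yxxxy  (head at position 0)
Step 1: move right → □[s0]xxxy  (head at position 1)

After 1 step, the head is at position 1.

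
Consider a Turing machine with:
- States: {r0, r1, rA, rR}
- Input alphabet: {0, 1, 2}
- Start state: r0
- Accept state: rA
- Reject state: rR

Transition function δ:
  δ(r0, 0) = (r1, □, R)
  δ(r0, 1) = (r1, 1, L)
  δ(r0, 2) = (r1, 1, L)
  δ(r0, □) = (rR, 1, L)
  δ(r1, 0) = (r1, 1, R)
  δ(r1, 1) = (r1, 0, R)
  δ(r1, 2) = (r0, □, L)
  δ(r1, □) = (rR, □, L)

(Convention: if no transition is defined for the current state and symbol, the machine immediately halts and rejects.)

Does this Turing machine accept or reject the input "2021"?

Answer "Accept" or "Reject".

Execution trace:
Initial: [r0]2021
Step 1: δ(r0, 2) = (r1, 1, L) → [r1]□1021
Step 2: δ(r1, □) = (rR, □, L) → [rR]□□1021

The machine reaches the reject state rR and halts.

Answer: Reject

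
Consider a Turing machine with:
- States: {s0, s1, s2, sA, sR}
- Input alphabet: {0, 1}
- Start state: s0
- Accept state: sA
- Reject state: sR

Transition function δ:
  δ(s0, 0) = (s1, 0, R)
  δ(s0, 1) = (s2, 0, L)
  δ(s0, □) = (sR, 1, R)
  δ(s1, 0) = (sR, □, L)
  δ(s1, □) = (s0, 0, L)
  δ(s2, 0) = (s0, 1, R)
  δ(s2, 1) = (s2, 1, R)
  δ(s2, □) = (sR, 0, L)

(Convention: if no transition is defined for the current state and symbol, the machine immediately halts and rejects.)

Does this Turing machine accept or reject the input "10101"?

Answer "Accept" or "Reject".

Execution trace:
Initial: [s0]10101
Step 1: δ(s0, 1) = (s2, 0, L) → [s2]□00101
Step 2: δ(s2, □) = (sR, 0, L) → [sR]□000101

The machine reaches the reject state sR and halts.

Answer: Reject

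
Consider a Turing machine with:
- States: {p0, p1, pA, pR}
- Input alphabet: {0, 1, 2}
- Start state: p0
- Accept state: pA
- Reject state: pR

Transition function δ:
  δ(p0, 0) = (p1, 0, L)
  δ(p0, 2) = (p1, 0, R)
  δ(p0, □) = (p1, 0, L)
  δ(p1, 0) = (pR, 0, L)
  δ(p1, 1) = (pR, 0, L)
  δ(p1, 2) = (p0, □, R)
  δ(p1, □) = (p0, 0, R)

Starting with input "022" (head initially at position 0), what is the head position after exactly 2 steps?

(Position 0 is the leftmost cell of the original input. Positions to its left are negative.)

Execution trace (head position shown):
Step 0: [p0]022  (head at position 0)
Step 1: move left → [p1]□022  (head at position -1)
Step 2: move right → 0[p0]022  (head at position 0)

After 2 steps, the head is at position 0.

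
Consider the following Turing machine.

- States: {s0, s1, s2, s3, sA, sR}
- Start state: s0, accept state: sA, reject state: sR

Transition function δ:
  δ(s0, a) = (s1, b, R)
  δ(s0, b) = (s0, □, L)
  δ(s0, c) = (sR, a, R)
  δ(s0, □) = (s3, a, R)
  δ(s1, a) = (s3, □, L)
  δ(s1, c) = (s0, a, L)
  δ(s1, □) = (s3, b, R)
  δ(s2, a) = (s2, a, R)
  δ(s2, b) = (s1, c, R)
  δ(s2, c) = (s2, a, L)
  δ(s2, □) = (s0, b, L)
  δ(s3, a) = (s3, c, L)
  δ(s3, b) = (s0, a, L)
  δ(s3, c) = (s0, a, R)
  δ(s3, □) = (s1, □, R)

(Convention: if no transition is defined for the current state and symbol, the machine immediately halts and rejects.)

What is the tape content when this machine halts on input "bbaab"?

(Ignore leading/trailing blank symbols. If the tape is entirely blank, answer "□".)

Execution trace:
Initial: [s0]bbaab
Step 1: δ(s0, b) = (s0, □, L) → [s0]□□baab
Step 2: δ(s0, □) = (s3, a, R) → a[s3]□baab
Step 3: δ(s3, □) = (s1, □, R) → a□[s1]baab

No transition is defined for δ(s1, b). By convention the machine halts and rejects.

Final tape (ignoring leading/trailing blanks): a□baab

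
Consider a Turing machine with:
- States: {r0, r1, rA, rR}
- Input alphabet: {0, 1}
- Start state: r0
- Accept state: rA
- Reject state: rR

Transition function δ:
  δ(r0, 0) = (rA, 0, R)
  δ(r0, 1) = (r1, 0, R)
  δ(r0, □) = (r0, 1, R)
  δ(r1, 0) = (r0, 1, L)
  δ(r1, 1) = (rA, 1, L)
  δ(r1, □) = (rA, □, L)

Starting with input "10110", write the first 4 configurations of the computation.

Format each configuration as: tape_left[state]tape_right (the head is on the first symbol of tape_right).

Transitions applied:
Step 1: δ(r0, 1) = (r1, 0, R)
Step 2: δ(r1, 0) = (r0, 1, L)
Step 3: δ(r0, 0) = (rA, 0, R)

The first 4 configurations are:
[r0]10110 ⊢ 0[r1]0110 ⊢ [r0]01110 ⊢ 0[rA]1110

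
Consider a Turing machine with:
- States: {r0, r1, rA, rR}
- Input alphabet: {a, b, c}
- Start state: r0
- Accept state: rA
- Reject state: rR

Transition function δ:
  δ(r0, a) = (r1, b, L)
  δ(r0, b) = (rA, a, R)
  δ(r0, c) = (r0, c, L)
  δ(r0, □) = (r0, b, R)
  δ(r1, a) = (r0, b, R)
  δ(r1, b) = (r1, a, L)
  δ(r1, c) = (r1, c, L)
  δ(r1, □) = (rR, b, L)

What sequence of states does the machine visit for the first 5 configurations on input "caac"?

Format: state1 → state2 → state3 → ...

Execution trace:
Initial: [r0]caac
Step 1: δ(r0, c) = (r0, c, L) → [r0]□caac
Step 2: δ(r0, □) = (r0, b, R) → b[r0]caac
Step 3: δ(r0, c) = (r0, c, L) → [r0]bcaac
Step 4: δ(r0, b) = (rA, a, R) → a[rA]caac

The machine reaches the accept state rA and halts.

State sequence: r0 → r0 → r0 → r0 → rA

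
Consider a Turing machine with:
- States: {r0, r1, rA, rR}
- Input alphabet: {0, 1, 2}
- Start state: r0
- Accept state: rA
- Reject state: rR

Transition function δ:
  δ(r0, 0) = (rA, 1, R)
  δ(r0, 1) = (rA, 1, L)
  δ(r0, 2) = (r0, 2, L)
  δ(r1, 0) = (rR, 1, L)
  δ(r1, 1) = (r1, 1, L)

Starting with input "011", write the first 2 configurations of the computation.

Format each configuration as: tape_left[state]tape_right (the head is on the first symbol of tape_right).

Transitions applied:
Step 1: δ(r0, 0) = (rA, 1, R)

The first 2 configurations are:
[r0]011 ⊢ 1[rA]11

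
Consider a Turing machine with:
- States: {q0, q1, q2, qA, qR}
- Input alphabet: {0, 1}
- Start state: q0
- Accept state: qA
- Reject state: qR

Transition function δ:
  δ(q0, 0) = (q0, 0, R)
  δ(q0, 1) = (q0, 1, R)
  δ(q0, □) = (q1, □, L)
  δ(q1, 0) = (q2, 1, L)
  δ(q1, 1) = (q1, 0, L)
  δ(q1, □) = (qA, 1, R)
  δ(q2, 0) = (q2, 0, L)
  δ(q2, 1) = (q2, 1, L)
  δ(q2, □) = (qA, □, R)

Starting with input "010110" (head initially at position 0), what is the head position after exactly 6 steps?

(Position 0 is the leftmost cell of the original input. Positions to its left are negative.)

Execution trace (head position shown):
Step 0: [q0]010110  (head at position 0)
Step 1: move right → 0[q0]10110  (head at position 1)
Step 2: move right → 01[q0]0110  (head at position 2)
Step 3: move right → 010[q0]110  (head at position 3)
Step 4: move right → 0101[q0]10  (head at position 4)
Step 5: move right → 01011[q0]0  (head at position 5)
Step 6: move right → 010110[q0]□  (head at position 6)

After 6 steps, the head is at position 6.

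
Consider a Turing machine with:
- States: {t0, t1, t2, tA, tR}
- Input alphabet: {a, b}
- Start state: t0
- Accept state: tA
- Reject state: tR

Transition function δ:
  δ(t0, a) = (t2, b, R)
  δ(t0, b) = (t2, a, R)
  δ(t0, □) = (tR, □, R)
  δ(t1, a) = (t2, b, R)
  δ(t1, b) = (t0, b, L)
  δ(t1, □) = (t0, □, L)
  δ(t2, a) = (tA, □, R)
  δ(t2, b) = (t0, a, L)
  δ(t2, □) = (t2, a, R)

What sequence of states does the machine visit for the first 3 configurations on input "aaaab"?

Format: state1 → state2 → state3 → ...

Execution trace:
Initial: [t0]aaaab
Step 1: δ(t0, a) = (t2, b, R) → b[t2]aaab
Step 2: δ(t2, a) = (tA, □, R) → b□[tA]aab

The machine reaches the accept state tA and halts.

State sequence: t0 → t2 → tA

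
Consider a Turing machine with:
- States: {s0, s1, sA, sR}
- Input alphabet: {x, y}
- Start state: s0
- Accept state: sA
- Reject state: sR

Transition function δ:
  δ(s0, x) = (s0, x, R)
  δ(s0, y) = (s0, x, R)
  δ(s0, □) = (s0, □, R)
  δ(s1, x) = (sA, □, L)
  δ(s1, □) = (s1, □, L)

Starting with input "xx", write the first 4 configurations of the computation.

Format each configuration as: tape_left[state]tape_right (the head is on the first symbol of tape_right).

Transitions applied:
Step 1: δ(s0, x) = (s0, x, R)
Step 2: δ(s0, x) = (s0, x, R)
Step 3: δ(s0, □) = (s0, □, R)

The first 4 configurations are:
[s0]xx ⊢ x[s0]x ⊢ xx[s0]□ ⊢ xx□[s0]□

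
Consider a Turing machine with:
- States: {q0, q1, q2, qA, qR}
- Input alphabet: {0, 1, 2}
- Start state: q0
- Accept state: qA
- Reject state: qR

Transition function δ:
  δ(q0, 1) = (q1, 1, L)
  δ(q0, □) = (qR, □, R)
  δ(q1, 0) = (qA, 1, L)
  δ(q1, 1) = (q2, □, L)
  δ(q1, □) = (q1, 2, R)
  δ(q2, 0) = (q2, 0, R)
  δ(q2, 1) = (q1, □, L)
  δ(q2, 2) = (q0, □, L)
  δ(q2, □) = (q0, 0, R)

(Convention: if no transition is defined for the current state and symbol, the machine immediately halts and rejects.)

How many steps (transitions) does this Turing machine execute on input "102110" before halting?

Execution trace:
Initial: [q0]102110
Step 1: δ(q0, 1) = (q1, 1, L) → [q1]□102110
Step 2: δ(q1, □) = (q1, 2, R) → 2[q1]102110
Step 3: δ(q1, 1) = (q2, □, L) → [q2]2□02110
Step 4: δ(q2, 2) = (q0, □, L) → [q0]□□□02110
Step 5: δ(q0, □) = (qR, □, R) → □[qR]□□02110

The machine reaches the reject state qR and halts.

The machine executed 5 steps before halting.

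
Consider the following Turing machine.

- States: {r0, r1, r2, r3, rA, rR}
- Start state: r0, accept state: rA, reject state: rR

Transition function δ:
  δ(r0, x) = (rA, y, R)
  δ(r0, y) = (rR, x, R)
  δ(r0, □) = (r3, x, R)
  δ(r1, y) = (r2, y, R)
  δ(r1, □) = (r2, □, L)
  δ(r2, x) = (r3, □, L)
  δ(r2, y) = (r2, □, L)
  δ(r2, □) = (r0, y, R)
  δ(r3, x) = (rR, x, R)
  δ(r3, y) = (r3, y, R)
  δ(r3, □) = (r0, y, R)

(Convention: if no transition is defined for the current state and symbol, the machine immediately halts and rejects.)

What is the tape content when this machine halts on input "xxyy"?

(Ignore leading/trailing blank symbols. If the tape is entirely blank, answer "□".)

Execution trace:
Initial: [r0]xxyy
Step 1: δ(r0, x) = (rA, y, R) → y[rA]xyy

The machine reaches the accept state rA and halts.

Final tape (ignoring leading/trailing blanks): yxyy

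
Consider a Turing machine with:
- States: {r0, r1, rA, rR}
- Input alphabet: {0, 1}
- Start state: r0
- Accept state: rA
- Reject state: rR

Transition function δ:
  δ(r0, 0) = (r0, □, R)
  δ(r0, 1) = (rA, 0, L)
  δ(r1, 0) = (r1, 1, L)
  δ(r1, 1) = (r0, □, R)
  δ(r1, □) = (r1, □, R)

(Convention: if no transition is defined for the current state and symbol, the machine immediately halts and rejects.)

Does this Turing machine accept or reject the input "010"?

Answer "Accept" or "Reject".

Execution trace:
Initial: [r0]010
Step 1: δ(r0, 0) = (r0, □, R) → □[r0]10
Step 2: δ(r0, 1) = (rA, 0, L) → [rA]□00

The machine reaches the accept state rA and halts.

Answer: Accept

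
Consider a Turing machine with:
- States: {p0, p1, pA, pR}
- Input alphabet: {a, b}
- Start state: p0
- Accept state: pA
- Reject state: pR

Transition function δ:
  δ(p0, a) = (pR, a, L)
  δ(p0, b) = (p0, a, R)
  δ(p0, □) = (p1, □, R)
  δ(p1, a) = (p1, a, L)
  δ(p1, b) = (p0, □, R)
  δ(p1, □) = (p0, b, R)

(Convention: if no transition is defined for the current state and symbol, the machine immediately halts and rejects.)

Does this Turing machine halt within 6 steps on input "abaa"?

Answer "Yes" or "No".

Execution trace:
Initial: [p0]abaa
Step 1: δ(p0, a) = (pR, a, L) → [pR]□abaa

The machine reaches the reject state pR and halts.
The machine halted after 1 step (within the 6-step bound).

Answer: Yes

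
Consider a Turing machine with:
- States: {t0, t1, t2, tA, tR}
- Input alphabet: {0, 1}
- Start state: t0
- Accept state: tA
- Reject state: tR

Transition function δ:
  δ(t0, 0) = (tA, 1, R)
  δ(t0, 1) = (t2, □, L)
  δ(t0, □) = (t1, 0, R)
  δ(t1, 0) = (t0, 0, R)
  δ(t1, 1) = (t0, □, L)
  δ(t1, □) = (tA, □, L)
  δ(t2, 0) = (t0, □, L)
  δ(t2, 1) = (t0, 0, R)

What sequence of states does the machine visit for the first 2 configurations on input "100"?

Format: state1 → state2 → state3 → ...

Execution trace:
Initial: [t0]100
Step 1: δ(t0, 1) = (t2, □, L) → [t2]□□00

No transition is defined for δ(t2, □). By convention the machine halts and rejects.

State sequence: t0 → t2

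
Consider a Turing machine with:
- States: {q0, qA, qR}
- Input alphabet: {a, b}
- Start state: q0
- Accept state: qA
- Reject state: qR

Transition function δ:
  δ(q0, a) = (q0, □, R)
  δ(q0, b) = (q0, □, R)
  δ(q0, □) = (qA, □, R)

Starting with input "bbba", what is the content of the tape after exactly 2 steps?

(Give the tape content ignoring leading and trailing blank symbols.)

Execution trace:
Initial: [q0]bbba
Step 1: δ(q0, b) = (q0, □, R) → □[q0]bba
Step 2: δ(q0, b) = (q0, □, R) → □□[q0]ba

After 2 steps, the tape (ignoring leading/trailing blanks) is: ba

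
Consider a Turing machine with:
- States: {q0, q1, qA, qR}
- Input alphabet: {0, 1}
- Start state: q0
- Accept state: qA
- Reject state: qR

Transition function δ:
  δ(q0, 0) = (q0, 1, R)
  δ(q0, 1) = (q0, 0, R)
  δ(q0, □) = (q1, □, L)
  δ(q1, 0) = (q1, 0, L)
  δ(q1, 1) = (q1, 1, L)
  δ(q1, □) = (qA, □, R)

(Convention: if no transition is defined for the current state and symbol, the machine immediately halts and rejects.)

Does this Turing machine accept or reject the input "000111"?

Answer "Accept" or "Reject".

Execution trace:
Initial: [q0]000111
Step 1: δ(q0, 0) = (q0, 1, R) → 1[q0]00111
Step 2: δ(q0, 0) = (q0, 1, R) → 11[q0]0111
Step 3: δ(q0, 0) = (q0, 1, R) → 111[q0]111
Step 4: δ(q0, 1) = (q0, 0, R) → 1110[q0]11
Step 5: δ(q0, 1) = (q0, 0, R) → 11100[q0]1
Step 6: δ(q0, 1) = (q0, 0, R) → 111000[q0]□
Step 7: δ(q0, □) = (q1, □, L) → 11100[q1]0□
Step 8: δ(q1, 0) = (q1, 0, L) → 1110[q1]00□
Step 9: δ(q1, 0) = (q1, 0, L) → 111[q1]000□
Step 10: δ(q1, 0) = (q1, 0, L) → 11[q1]1000□
Step 11: δ(q1, 1) = (q1, 1, L) → 1[q1]11000□
Step 12: δ(q1, 1) = (q1, 1, L) → [q1]111000□
Step 13: δ(q1, 1) = (q1, 1, L) → [q1]□111000□
Step 14: δ(q1, □) = (qA, □, R) → □[qA]111000□

The machine reaches the accept state qA and halts.

Answer: Accept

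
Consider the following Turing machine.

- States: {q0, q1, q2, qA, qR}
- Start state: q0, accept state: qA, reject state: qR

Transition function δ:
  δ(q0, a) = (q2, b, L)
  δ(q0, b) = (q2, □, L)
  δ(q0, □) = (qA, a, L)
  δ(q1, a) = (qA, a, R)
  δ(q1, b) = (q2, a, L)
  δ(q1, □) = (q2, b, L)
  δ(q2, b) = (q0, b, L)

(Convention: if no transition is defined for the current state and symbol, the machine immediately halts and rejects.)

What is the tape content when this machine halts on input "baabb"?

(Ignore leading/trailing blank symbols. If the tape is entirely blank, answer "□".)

Execution trace:
Initial: [q0]baabb
Step 1: δ(q0, b) = (q2, □, L) → [q2]□□aabb

No transition is defined for δ(q2, □). By convention the machine halts and rejects.

Final tape (ignoring leading/trailing blanks): aabb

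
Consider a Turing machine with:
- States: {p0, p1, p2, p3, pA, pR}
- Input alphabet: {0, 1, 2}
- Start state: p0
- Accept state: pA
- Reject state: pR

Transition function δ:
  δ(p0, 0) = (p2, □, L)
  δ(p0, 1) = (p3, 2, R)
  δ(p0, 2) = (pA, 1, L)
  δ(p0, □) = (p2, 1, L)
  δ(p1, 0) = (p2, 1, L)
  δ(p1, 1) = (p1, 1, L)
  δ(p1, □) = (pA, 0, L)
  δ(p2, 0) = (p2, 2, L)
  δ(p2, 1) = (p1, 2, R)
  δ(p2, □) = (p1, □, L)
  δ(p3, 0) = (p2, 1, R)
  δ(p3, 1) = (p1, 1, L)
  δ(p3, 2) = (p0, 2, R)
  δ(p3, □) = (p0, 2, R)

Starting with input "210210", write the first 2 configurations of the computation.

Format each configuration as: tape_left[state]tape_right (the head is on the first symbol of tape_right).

Transitions applied:
Step 1: δ(p0, 2) = (pA, 1, L)

The first 2 configurations are:
[p0]210210 ⊢ [pA]□110210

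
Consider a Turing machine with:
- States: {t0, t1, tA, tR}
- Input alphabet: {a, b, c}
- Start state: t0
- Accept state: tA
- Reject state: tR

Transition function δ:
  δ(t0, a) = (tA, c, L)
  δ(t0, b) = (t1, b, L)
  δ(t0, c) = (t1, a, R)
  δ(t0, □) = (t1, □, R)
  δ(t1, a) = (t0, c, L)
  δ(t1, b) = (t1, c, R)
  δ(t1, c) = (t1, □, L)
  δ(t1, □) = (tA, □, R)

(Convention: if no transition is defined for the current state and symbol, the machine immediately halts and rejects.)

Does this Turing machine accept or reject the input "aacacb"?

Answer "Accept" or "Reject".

Execution trace:
Initial: [t0]aacacb
Step 1: δ(t0, a) = (tA, c, L) → [tA]□cacacb

The machine reaches the accept state tA and halts.

Answer: Accept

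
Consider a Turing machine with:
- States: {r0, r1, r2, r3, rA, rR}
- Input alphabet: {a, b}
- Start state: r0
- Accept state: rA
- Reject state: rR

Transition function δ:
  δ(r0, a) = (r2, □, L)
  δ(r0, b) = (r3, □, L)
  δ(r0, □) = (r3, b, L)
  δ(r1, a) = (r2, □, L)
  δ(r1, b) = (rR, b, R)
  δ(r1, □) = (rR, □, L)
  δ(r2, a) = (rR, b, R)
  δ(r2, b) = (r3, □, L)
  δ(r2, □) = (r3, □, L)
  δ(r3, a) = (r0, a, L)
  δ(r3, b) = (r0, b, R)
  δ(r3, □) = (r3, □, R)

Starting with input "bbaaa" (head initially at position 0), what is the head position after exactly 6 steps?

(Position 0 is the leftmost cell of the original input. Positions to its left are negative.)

Execution trace (head position shown):
Step 0: [r0]bbaaa  (head at position 0)
Step 1: move left → [r3]□□baaa  (head at position -1)
Step 2: move right → □[r3]□baaa  (head at position 0)
Step 3: move right → □□[r3]baaa  (head at position 1)
Step 4: move right → □□b[r0]aaa  (head at position 2)
Step 5: move left → □□[r2]b□aa  (head at position 1)
Step 6: move left → □[r3]□□□aa  (head at position 0)

After 6 steps, the head is at position 0.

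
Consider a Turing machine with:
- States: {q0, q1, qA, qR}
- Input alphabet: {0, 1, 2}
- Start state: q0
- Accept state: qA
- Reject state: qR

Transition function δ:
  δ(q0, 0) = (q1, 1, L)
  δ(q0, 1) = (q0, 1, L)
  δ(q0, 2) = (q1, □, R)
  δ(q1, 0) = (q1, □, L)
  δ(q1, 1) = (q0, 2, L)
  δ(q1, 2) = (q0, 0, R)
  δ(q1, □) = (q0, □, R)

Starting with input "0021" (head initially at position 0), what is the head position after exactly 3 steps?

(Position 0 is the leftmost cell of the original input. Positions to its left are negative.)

Execution trace (head position shown):
Step 0: [q0]0021  (head at position 0)
Step 1: move left → [q1]□1021  (head at position -1)
Step 2: move right → □[q0]1021  (head at position 0)
Step 3: move left → [q0]□1021  (head at position -1)

After 3 steps, the head is at position -1.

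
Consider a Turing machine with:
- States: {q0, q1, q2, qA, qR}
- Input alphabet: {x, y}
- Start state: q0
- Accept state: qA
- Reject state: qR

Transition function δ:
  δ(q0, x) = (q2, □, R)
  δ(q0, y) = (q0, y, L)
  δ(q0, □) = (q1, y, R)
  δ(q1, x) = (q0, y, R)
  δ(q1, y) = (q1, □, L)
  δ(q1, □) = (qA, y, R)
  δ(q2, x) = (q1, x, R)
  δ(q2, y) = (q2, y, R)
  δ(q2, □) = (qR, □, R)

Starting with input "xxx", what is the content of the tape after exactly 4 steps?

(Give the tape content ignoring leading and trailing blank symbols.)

Execution trace:
Initial: [q0]xxx
Step 1: δ(q0, x) = (q2, □, R) → □[q2]xx
Step 2: δ(q2, x) = (q1, x, R) → □x[q1]x
Step 3: δ(q1, x) = (q0, y, R) → □xy[q0]□
Step 4: δ(q0, □) = (q1, y, R) → □xyy[q1]□

After 4 steps, the tape (ignoring leading/trailing blanks) is: xyy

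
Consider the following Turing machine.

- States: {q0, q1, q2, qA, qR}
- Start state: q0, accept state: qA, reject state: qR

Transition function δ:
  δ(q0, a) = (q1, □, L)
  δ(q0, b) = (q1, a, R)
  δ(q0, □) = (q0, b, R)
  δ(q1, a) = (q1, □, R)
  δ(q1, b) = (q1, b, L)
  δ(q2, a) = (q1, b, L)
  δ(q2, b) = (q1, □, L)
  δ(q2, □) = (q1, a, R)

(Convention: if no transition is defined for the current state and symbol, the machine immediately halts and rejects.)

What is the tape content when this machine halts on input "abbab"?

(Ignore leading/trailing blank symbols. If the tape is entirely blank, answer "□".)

Execution trace:
Initial: [q0]abbab
Step 1: δ(q0, a) = (q1, □, L) → [q1]□□bbab

No transition is defined for δ(q1, □). By convention the machine halts and rejects.

Final tape (ignoring leading/trailing blanks): bbab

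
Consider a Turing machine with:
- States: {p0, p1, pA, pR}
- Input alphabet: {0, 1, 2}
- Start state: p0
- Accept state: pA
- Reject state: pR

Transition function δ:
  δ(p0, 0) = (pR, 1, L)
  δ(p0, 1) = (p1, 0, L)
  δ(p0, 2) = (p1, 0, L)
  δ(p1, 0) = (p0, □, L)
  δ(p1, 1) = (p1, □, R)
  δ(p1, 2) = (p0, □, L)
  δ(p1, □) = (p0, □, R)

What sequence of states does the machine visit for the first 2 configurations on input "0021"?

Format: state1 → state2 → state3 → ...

Execution trace:
Initial: [p0]0021
Step 1: δ(p0, 0) = (pR, 1, L) → [pR]□1021

The machine reaches the reject state pR and halts.

State sequence: p0 → pR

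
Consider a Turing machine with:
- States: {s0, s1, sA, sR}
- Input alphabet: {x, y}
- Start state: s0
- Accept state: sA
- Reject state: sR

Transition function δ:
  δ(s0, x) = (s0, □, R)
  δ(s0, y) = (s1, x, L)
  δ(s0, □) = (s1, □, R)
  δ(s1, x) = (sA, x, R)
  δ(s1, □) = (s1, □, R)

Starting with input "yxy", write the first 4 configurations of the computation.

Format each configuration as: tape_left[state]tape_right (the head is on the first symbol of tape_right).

Transitions applied:
Step 1: δ(s0, y) = (s1, x, L)
Step 2: δ(s1, □) = (s1, □, R)
Step 3: δ(s1, x) = (sA, x, R)

The first 4 configurations are:
[s0]yxy ⊢ [s1]□xxy ⊢ □[s1]xxy ⊢ □x[sA]xy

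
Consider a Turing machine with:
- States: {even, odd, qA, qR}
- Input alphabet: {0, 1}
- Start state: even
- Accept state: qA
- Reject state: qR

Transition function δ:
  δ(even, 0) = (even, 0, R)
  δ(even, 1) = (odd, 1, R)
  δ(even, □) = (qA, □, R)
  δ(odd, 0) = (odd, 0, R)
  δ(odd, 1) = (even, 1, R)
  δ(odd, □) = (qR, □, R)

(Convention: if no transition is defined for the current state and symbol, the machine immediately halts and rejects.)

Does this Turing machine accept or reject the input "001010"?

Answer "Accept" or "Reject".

Execution trace:
Initial: [even]001010
Step 1: δ(even, 0) = (even, 0, R) → 0[even]01010
Step 2: δ(even, 0) = (even, 0, R) → 00[even]1010
Step 3: δ(even, 1) = (odd, 1, R) → 001[odd]010
Step 4: δ(odd, 0) = (odd, 0, R) → 0010[odd]10
Step 5: δ(odd, 1) = (even, 1, R) → 00101[even]0
Step 6: δ(even, 0) = (even, 0, R) → 001010[even]□
Step 7: δ(even, □) = (qA, □, R) → 001010□[qA]□

The machine reaches the accept state qA and halts.

Answer: Accept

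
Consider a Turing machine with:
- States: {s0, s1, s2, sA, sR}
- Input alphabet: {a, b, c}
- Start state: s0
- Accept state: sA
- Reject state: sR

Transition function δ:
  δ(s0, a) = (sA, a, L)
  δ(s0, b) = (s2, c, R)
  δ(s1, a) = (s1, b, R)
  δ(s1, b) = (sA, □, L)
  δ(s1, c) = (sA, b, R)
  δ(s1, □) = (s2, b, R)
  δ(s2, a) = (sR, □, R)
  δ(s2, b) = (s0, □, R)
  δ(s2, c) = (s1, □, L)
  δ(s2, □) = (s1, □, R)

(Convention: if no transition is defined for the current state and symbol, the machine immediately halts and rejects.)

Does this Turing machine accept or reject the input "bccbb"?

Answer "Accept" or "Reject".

Execution trace:
Initial: [s0]bccbb
Step 1: δ(s0, b) = (s2, c, R) → c[s2]ccbb
Step 2: δ(s2, c) = (s1, □, L) → [s1]c□cbb
Step 3: δ(s1, c) = (sA, b, R) → b[sA]□cbb

The machine reaches the accept state sA and halts.

Answer: Accept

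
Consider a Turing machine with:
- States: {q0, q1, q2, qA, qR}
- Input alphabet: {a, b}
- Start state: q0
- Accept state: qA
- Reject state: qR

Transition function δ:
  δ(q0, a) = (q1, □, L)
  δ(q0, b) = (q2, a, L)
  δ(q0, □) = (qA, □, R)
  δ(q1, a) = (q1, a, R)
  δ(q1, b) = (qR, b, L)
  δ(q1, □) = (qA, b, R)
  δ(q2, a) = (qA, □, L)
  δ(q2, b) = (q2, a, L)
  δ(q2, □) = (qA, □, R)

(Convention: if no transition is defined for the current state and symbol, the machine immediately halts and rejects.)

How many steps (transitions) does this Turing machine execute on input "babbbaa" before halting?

Execution trace:
Initial: [q0]babbbaa
Step 1: δ(q0, b) = (q2, a, L) → [q2]□aabbbaa
Step 2: δ(q2, □) = (qA, □, R) → □[qA]aabbbaa

The machine reaches the accept state qA and halts.

The machine executed 2 steps before halting.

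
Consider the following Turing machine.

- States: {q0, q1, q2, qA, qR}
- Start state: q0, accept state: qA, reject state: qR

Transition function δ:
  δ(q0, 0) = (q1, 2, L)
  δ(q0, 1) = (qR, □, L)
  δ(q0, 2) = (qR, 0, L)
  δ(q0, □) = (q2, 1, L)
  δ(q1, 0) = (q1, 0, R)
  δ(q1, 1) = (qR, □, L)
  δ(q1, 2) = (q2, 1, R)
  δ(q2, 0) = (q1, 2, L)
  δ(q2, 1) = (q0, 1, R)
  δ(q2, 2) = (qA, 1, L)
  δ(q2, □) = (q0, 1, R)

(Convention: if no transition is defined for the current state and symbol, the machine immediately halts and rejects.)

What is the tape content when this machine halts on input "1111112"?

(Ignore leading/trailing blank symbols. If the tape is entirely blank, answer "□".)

Execution trace:
Initial: [q0]1111112
Step 1: δ(q0, 1) = (qR, □, L) → [qR]□□111112

The machine reaches the reject state qR and halts.

Final tape (ignoring leading/trailing blanks): 111112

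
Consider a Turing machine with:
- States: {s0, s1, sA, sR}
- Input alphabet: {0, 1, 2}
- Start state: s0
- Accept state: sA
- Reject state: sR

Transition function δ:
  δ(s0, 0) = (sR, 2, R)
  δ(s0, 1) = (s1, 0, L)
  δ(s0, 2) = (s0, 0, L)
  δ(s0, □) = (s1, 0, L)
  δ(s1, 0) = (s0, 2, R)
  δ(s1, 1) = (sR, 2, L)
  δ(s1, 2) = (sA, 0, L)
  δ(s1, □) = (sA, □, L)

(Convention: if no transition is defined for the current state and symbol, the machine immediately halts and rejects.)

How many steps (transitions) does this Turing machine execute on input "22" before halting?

Execution trace:
Initial: [s0]22
Step 1: δ(s0, 2) = (s0, 0, L) → [s0]□02
Step 2: δ(s0, □) = (s1, 0, L) → [s1]□002
Step 3: δ(s1, □) = (sA, □, L) → [sA]□□002

The machine reaches the accept state sA and halts.

The machine executed 3 steps before halting.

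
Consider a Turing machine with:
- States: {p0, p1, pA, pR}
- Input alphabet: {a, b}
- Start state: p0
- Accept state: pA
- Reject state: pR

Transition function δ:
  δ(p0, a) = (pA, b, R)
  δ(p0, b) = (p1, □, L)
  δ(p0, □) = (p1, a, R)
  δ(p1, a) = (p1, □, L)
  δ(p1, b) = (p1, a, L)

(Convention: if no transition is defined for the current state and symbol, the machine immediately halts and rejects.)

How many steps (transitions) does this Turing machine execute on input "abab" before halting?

Execution trace:
Initial: [p0]abab
Step 1: δ(p0, a) = (pA, b, R) → b[pA]bab

The machine reaches the accept state pA and halts.

The machine executed 1 step before halting.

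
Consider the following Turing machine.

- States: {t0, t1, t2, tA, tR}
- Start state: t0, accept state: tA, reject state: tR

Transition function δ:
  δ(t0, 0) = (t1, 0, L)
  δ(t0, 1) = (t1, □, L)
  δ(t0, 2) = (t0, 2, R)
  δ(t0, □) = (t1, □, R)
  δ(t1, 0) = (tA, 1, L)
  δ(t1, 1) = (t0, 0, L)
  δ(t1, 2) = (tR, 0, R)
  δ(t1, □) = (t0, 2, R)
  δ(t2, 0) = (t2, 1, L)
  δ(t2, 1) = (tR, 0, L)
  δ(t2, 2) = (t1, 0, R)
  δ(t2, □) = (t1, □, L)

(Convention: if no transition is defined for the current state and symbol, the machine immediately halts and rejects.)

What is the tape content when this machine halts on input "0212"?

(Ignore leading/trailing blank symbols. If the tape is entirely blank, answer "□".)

Execution trace:
Initial: [t0]0212
Step 1: δ(t0, 0) = (t1, 0, L) → [t1]□0212
Step 2: δ(t1, □) = (t0, 2, R) → 2[t0]0212
Step 3: δ(t0, 0) = (t1, 0, L) → [t1]20212
Step 4: δ(t1, 2) = (tR, 0, R) → 0[tR]0212

The machine reaches the reject state tR and halts.

Final tape (ignoring leading/trailing blanks): 00212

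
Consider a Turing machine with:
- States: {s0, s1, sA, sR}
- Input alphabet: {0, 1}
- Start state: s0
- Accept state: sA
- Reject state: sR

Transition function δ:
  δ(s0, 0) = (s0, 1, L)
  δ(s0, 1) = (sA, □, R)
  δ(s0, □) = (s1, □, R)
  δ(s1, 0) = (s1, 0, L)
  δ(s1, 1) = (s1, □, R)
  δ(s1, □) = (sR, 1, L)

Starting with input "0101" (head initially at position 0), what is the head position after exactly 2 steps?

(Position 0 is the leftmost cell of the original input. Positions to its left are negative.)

Execution trace (head position shown):
Step 0: [s0]0101  (head at position 0)
Step 1: move left → [s0]□1101  (head at position -1)
Step 2: move right → □[s1]1101  (head at position 0)

After 2 steps, the head is at position 0.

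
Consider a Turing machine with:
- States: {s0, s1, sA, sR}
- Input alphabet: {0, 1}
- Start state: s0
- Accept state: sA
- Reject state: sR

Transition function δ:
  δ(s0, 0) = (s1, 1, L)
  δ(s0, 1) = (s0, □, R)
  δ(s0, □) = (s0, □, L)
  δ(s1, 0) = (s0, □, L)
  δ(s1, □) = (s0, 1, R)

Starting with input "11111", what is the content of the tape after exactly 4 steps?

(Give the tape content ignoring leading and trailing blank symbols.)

Execution trace:
Initial: [s0]11111
Step 1: δ(s0, 1) = (s0, □, R) → □[s0]1111
Step 2: δ(s0, 1) = (s0, □, R) → □□[s0]111
Step 3: δ(s0, 1) = (s0, □, R) → □□□[s0]11
Step 4: δ(s0, 1) = (s0, □, R) → □□□□[s0]1

After 4 steps, the tape (ignoring leading/trailing blanks) is: 1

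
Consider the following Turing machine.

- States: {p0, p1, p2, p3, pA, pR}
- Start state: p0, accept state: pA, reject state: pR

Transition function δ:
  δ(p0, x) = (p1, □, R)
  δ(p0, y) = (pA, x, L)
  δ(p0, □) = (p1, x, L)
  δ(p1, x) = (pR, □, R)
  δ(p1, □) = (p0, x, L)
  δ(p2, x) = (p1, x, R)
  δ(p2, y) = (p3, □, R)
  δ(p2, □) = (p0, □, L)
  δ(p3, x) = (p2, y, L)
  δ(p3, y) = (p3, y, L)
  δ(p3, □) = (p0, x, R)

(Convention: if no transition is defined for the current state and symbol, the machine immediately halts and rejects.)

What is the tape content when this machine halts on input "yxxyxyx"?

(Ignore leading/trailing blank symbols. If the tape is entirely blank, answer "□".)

Execution trace:
Initial: [p0]yxxyxyx
Step 1: δ(p0, y) = (pA, x, L) → [pA]□xxxyxyx

The machine reaches the accept state pA and halts.

Final tape (ignoring leading/trailing blanks): xxxyxyx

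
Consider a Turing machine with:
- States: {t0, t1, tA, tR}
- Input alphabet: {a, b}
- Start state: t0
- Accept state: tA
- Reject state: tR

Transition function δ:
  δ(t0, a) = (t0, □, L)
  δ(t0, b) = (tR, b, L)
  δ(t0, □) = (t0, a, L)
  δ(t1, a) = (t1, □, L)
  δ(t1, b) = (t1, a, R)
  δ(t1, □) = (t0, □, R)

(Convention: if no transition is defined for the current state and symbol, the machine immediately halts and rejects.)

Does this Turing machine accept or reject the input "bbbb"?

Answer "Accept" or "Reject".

Execution trace:
Initial: [t0]bbbb
Step 1: δ(t0, b) = (tR, b, L) → [tR]□bbbb

The machine reaches the reject state tR and halts.

Answer: Reject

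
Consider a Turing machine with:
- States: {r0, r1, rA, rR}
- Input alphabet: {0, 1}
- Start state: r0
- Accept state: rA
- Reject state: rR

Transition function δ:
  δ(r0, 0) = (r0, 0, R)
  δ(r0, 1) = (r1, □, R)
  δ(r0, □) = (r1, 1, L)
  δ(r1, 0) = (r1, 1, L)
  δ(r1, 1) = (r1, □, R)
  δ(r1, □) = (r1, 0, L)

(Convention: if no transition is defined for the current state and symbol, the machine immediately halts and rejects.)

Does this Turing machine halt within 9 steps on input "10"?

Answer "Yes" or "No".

Execution trace:
Initial: [r0]10
Step 1: δ(r0, 1) = (r1, □, R) → □[r1]0
Step 2: δ(r1, 0) = (r1, 1, L) → [r1]□1
Step 3: δ(r1, □) = (r1, 0, L) → [r1]□01
Step 4: δ(r1, □) = (r1, 0, L) → [r1]□001
Step 5: δ(r1, □) = (r1, 0, L) → [r1]□0001
Step 6: δ(r1, □) = (r1, 0, L) → [r1]□00001
Step 7: δ(r1, □) = (r1, 0, L) → [r1]□000001
Step 8: δ(r1, □) = (r1, 0, L) → [r1]□0000001
Step 9: δ(r1, □) = (r1, 0, L) → [r1]□00000001

The machine has not reached a halting state after 9 steps.
The machine did not halt within the 9-step bound.

Answer: No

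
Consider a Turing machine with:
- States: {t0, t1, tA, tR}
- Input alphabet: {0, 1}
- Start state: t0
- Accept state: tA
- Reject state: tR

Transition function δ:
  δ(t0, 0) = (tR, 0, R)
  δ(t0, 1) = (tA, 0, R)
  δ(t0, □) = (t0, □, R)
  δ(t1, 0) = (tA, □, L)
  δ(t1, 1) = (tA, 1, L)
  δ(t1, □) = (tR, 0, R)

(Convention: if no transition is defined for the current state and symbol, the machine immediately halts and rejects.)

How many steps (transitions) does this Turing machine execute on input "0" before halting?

Execution trace:
Initial: [t0]0
Step 1: δ(t0, 0) = (tR, 0, R) → 0[tR]□

The machine reaches the reject state tR and halts.

The machine executed 1 step before halting.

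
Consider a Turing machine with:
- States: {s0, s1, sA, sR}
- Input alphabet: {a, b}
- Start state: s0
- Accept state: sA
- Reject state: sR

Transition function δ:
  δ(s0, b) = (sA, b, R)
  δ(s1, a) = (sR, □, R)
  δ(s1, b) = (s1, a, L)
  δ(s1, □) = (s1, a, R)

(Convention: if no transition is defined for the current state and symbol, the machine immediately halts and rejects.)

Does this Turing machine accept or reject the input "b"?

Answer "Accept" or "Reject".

Execution trace:
Initial: [s0]b
Step 1: δ(s0, b) = (sA, b, R) → b[sA]□

The machine reaches the accept state sA and halts.

Answer: Accept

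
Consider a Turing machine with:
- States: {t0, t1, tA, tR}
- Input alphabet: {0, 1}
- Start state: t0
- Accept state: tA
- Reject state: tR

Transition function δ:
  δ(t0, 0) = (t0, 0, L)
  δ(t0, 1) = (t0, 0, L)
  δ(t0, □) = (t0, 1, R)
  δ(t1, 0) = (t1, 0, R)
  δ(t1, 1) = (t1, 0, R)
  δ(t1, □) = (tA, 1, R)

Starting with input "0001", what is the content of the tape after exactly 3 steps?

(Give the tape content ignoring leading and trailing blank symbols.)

Execution trace:
Initial: [t0]0001
Step 1: δ(t0, 0) = (t0, 0, L) → [t0]□0001
Step 2: δ(t0, □) = (t0, 1, R) → 1[t0]0001
Step 3: δ(t0, 0) = (t0, 0, L) → [t0]10001

After 3 steps, the tape (ignoring leading/trailing blanks) is: 10001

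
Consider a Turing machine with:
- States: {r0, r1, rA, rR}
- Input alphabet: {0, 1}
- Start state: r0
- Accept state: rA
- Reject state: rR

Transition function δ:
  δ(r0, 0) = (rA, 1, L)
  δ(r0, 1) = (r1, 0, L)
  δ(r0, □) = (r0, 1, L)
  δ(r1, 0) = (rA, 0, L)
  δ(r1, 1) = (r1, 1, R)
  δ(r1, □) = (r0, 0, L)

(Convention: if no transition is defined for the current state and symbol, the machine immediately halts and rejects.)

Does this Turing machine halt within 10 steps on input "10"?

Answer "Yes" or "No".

Execution trace:
Initial: [r0]10
Step 1: δ(r0, 1) = (r1, 0, L) → [r1]□00
Step 2: δ(r1, □) = (r0, 0, L) → [r0]□000
Step 3: δ(r0, □) = (r0, 1, L) → [r0]□1000
Step 4: δ(r0, □) = (r0, 1, L) → [r0]□11000
Step 5: δ(r0, □) = (r0, 1, L) → [r0]□111000
Step 6: δ(r0, □) = (r0, 1, L) → [r0]□1111000
Step 7: δ(r0, □) = (r0, 1, L) → [r0]□11111000
Step 8: δ(r0, □) = (r0, 1, L) → [r0]□111111000
Step 9: δ(r0, □) = (r0, 1, L) → [r0]□1111111000
Step 10: δ(r0, □) = (r0, 1, L) → [r0]□11111111000

The machine has not reached a halting state after 10 steps.
The machine did not halt within the 10-step bound.

Answer: No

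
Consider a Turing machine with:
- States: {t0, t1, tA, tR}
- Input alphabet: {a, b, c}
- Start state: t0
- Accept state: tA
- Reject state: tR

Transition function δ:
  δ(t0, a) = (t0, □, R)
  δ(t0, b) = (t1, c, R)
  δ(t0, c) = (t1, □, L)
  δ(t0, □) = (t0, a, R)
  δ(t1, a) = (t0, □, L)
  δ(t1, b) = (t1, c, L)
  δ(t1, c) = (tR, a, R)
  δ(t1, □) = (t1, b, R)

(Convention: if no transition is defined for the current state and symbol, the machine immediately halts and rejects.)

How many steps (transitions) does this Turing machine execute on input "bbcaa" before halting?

Execution trace:
Initial: [t0]bbcaa
Step 1: δ(t0, b) = (t1, c, R) → c[t1]bcaa
Step 2: δ(t1, b) = (t1, c, L) → [t1]cccaa
Step 3: δ(t1, c) = (tR, a, R) → a[tR]ccaa

The machine reaches the reject state tR and halts.

The machine executed 3 steps before halting.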